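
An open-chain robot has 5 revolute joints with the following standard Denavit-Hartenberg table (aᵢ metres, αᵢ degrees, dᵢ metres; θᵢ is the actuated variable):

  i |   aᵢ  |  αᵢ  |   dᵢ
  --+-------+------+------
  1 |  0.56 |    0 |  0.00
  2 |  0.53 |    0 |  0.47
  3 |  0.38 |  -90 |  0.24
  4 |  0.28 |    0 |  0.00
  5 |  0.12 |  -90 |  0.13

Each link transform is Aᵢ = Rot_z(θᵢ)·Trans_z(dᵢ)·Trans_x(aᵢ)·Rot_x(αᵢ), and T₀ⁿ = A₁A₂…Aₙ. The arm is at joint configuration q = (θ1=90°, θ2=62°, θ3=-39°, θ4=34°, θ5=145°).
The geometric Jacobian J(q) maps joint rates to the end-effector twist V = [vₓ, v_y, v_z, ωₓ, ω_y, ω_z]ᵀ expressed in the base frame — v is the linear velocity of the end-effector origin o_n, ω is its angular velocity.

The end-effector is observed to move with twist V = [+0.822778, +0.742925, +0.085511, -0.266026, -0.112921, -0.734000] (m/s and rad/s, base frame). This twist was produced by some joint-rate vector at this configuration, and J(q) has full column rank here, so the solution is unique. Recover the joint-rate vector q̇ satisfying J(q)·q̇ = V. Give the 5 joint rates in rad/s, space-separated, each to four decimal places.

o_n = [-0.7799, 1.2111, 0.5513]
J₁: ẑ×o_n = [-1.2111, -0.7799, 0.0000], ω = ẑ
J2: z=[0.0000, 0.0000, 1.0000] o=[0.0000, 0.5600, 0.0000] → [-0.6511, -0.7799, 0.0000, 0.0000, 0.0000, 1.0000]
J3: z=[0.0000, 0.0000, 1.0000] o=[-0.4680, 0.8088, 0.4700] → [-0.4022, -0.3120, 0.0000, 0.0000, 0.0000, 1.0000]
J4: z=[-0.9205, -0.3907, 0.0000] o=[-0.6164, 1.1586, 0.7100] → [0.0620, -0.1461, -0.1121, -0.9205, -0.3907, 0.0000]
J5: z=[-0.9205, -0.3907, 0.0000] o=[-0.7071, 1.3723, 0.5534] → [0.0008, -0.0019, 0.1200, -0.9205, -0.3907, 0.0000]
q̇ = J⁺·V = [-0.5070, -0.5250, 0.2980, -0.2190, 0.5080]

-0.5070 -0.5250 0.2980 -0.2190 0.5080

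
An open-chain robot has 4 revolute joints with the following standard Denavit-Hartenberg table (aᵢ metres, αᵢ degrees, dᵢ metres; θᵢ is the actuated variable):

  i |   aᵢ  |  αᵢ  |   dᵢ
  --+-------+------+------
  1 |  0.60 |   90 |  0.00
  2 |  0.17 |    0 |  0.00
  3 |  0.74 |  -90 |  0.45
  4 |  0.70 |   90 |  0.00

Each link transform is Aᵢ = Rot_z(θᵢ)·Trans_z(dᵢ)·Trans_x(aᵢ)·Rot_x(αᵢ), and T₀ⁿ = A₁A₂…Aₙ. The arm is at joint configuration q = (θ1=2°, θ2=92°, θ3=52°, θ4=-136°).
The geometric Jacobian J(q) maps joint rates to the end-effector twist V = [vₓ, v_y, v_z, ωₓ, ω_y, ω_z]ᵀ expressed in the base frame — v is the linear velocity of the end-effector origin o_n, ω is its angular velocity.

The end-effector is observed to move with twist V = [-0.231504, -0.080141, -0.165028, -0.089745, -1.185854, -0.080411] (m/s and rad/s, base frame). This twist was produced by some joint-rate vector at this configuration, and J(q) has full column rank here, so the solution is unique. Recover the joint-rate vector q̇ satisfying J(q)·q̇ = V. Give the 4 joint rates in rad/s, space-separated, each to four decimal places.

0.1000 0.4460 0.7360 0.2230

o_n = [0.4352, -0.9216, 0.3089]
J₁: ẑ×o_n = [0.9216, 0.4352, -0.0000], ω = ẑ
J2: z=[0.0349, -0.9994, 0.0000] o=[0.5996, 0.0209, 0.0000] → [-0.3087, -0.0108, -0.1972, 0.0349, -0.9994, 0.0000]
J3: z=[0.0349, -0.9994, 0.0000] o=[0.5937, 0.0207, 0.1699] → [-0.1389, -0.0049, -0.1913, 0.0349, -0.9994, 0.0000]
J4: z=[-0.5874, -0.0205, -0.8090] o=[0.0111, -0.4499, 0.6049] → [-0.3756, -0.5170, 0.2858, -0.5874, -0.0205, -0.8090]
q̇ = J⁺·V = [0.1000, 0.4460, 0.7360, 0.2230]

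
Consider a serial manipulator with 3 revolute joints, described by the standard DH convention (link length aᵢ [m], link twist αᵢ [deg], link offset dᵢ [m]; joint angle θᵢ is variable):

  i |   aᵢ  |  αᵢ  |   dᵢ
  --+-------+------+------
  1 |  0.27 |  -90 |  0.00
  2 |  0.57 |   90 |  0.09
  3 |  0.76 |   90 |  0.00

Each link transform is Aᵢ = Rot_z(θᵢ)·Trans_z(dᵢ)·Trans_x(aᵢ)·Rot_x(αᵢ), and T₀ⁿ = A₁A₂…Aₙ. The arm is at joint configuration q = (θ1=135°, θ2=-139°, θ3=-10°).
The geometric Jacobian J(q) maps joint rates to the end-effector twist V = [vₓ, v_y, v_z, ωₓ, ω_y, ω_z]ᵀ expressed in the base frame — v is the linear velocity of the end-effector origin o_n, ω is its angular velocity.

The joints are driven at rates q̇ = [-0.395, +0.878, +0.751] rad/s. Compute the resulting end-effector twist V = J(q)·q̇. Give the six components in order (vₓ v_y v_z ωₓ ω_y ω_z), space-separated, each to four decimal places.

-1.0724 -0.1276 0.9387 -0.2724 -0.9692 -0.9618

o_n = [0.5424, -0.4830, 0.8650]
J₁: ẑ×o_n = [0.4830, 0.5424, -0.0000], ω = ẑ
J2: z=[-0.7071, -0.7071, 0.0000] o=[-0.1909, 0.1909, 0.0000] → [-0.6116, 0.6116, 0.9950, -0.7071, -0.7071, 0.0000]
J3: z=[0.4639, -0.4639, -0.7547] o=[0.0496, -0.1769, 0.3740] → [-0.4588, -0.5997, 0.0866, 0.4639, -0.4639, -0.7547]
V = J·q̇ = [-1.0724, -0.1276, 0.9387, -0.2724, -0.9692, -0.9618]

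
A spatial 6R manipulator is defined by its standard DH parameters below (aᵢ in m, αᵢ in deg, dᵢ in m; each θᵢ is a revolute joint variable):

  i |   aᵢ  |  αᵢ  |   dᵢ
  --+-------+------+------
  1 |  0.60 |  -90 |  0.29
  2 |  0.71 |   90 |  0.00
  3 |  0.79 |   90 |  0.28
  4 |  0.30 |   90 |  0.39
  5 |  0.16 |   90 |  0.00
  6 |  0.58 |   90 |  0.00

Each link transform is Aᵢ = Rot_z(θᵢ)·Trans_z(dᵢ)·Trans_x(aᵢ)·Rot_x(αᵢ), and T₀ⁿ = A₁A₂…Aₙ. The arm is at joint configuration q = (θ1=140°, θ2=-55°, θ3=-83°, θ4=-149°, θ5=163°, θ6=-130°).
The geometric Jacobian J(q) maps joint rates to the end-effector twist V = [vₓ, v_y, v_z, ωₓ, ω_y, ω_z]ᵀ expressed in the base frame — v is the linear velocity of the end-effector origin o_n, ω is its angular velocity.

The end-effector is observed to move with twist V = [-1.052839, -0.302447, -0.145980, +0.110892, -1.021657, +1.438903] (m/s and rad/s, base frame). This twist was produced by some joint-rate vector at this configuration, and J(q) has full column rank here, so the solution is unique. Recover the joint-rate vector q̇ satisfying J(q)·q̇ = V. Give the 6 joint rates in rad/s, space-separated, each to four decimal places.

o_n = [-0.4858, 1.2206, 0.4571]
J₁: ẑ×o_n = [-1.2206, -0.4858, 0.0000], ω = ẑ
J2: z=[-0.6428, -0.7660, 0.0000] o=[-0.4596, 0.3857, 0.2900] → [-0.1280, 0.1074, -0.5567, -0.6428, -0.7660, 0.0000]
J3: z=[0.6275, -0.5265, 0.5736] o=[-0.7716, 0.6474, 0.8716] → [-0.1105, 0.4240, 0.5102, 0.6275, -0.5265, 0.5736]
J4: z=[0.5144, -0.2726, -0.8130] o=[-0.1342, 1.1362, 1.1111] → [0.2469, 0.6223, -0.0524, 0.5144, -0.2726, -0.8130]
J5: z=[0.2369, -0.8661, 0.4402] o=[-0.1808, 0.9041, 0.6797] → [0.0534, -0.0815, -0.1892, 0.2369, -0.8661, 0.4402]
J6: z=[0.2510, -0.3832, -0.8889] o=[-0.0306, 0.9555, 0.6999] → [0.3287, 0.4655, -0.1079, 0.2510, -0.3832, -0.8889]
q̇ = J⁺·V = [0.7670, 0.3980, 0.3610, 0.0730, 0.6940, -0.2460]

0.7670 0.3980 0.3610 0.0730 0.6940 -0.2460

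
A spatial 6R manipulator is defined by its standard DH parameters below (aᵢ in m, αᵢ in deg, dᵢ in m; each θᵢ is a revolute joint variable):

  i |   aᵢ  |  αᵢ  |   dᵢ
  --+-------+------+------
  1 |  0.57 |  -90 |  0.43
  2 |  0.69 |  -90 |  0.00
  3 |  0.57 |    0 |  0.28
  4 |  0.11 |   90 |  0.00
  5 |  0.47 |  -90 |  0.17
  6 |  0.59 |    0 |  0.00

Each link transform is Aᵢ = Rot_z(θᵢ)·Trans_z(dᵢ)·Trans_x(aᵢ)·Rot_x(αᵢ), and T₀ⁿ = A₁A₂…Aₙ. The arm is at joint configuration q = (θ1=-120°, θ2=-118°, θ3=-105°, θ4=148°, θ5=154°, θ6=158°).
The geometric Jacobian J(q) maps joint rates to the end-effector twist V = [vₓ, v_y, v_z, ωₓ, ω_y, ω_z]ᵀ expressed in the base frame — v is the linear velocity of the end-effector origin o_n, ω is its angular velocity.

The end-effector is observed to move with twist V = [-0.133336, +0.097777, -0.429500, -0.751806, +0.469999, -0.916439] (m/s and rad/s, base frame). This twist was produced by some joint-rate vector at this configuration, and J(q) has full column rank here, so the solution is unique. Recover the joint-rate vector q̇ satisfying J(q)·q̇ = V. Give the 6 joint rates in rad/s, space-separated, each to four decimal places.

o_n = [0.0949, -0.6177, 1.1096]
J₁: ẑ×o_n = [0.6177, 0.0949, -0.0000], ω = ẑ
J2: z=[0.8660, -0.5000, 0.0000] o=[-0.2850, -0.4936, 0.4300] → [-0.3398, -0.5885, 0.0825, 0.8660, -0.5000, 0.0000]
J3: z=[-0.4415, -0.7647, 0.4695] o=[-0.1230, -0.2131, 1.0392] → [0.1362, 0.1334, 0.3453, -0.4415, -0.7647, 0.4695]
J4: z=[-0.4415, -0.7647, 0.4695] o=[0.1955, -0.7625, 1.0404] → [-0.1208, -0.0167, -0.1409, -0.4415, -0.7647, 0.4695]
J5: z=[0.7935, -0.0884, 0.6022] o=[0.1495, -0.6923, 1.1115] → [-0.0447, -0.0314, 0.0543, 0.7935, -0.0884, 0.6022]
J6: z=[0.5805, 0.4074, -0.7050] o=[0.3704, -1.1345, 1.0378] → [0.3936, 0.1525, 0.4122, 0.5805, 0.4074, -0.7050]
q̇ = J⁺·V = [-0.2220, -0.3490, -0.9330, 0.7260, -0.8010, 0.1630]

-0.2220 -0.3490 -0.9330 0.7260 -0.8010 0.1630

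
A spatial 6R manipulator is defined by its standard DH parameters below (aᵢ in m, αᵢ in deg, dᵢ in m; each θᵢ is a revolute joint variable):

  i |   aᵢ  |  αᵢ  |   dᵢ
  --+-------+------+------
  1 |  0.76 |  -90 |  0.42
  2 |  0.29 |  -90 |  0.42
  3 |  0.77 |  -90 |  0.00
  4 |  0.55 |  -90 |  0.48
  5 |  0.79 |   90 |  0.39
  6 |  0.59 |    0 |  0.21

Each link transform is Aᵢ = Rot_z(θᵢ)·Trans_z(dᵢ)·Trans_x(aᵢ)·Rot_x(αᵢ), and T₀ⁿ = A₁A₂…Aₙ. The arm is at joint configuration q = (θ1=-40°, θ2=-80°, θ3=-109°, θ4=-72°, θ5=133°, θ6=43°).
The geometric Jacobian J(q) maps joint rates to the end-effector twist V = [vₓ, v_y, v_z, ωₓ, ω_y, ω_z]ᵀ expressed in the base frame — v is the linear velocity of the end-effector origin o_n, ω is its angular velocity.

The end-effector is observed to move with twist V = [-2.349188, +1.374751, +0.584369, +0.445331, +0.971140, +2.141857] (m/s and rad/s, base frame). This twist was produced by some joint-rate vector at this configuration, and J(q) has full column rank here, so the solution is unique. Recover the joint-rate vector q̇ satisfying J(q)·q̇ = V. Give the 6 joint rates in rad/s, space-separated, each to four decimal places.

0.8740 0.5140 -0.0420 0.9250 0.2340 -0.5530

o_n = [1.2641, 1.0822, -0.2244]
J₁: ẑ×o_n = [-1.0822, 1.2641, 0.0000], ω = ẑ
J2: z=[0.6428, 0.7660, 0.0000] o=[0.5822, -0.4885, 0.4200] → [-0.4937, 0.4142, 0.4873, 0.6428, 0.7660, 0.0000]
J3: z=[0.7544, -0.6330, -0.1736] o=[0.8907, -0.1991, 0.7056] → [0.8112, 0.6368, 1.2030, 0.7544, -0.6330, -0.1736]
J4: z=[0.3350, 0.1439, 0.9312] o=[1.3254, 0.3866, 0.4587] → [-0.7461, 0.1718, 0.2419, 0.3350, 0.1439, 0.9312]
J5: z=[0.3037, 0.9190, -0.2513] o=[1.9767, 0.2538, 0.7603] → [-0.6969, 0.4782, 0.9066, 0.3037, 0.9190, -0.2513]
J6: z=[0.4238, -0.3665, -0.8283] o=[1.4211, 0.7268, 0.2667] → [0.4744, 0.3382, 0.0931, 0.4238, -0.3665, -0.8283]
q̇ = J⁺·V = [0.8740, 0.5140, -0.0420, 0.9250, 0.2340, -0.5530]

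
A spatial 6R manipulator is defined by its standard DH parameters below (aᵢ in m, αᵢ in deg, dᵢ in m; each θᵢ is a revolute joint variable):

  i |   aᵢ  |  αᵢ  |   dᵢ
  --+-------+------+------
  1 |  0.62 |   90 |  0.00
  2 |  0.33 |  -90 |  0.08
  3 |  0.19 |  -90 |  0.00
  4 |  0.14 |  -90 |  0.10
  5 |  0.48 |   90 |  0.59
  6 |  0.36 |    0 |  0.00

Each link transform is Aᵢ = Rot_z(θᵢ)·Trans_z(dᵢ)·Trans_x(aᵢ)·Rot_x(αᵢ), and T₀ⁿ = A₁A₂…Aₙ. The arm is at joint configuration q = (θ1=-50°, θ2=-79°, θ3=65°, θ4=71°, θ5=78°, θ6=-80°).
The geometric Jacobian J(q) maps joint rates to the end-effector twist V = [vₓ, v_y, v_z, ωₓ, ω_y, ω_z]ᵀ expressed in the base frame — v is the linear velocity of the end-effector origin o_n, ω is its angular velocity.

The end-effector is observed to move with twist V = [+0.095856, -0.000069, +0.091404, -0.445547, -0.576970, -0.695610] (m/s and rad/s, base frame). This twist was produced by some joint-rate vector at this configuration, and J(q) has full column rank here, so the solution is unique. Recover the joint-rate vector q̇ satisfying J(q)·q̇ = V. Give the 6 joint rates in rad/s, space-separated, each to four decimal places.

-0.0710 0.1410 -0.4290 -0.7140 0.0820 -0.5290

o_n = [0.1240, -0.4854, -0.7879]
J₁: ẑ×o_n = [0.4854, 0.1240, -0.0000], ω = ẑ
J2: z=[-0.7660, -0.6428, 0.0000] o=[0.3985, -0.4749, 0.0000] → [0.5065, -0.6036, -0.1684, -0.7660, -0.6428, 0.0000]
J3: z=[0.6310, -0.7520, 0.1908] o=[0.3777, -0.5746, -0.3239] → [0.3319, 0.2444, -0.1345, 0.6310, -0.7520, 0.1908]
J4: z=[0.2126, 0.4041, 0.8897] o=[0.5195, -0.4757, -0.4028] → [-0.1470, -0.2699, 0.1577, 0.2126, 0.4041, 0.8897]
J5: z=[-0.9109, -0.2476, 0.3301] o=[0.4912, -0.3120, -0.3580] → [0.1637, -0.5129, 0.0671, -0.9109, -0.2476, 0.3301]
J6: z=[-0.3018, 0.9453, -0.1236] o=[-0.1813, -0.5599, -0.6124] → [-0.1567, -0.0907, -0.3111, -0.3018, 0.9453, -0.1236]
q̇ = J⁺·V = [-0.0710, 0.1410, -0.4290, -0.7140, 0.0820, -0.5290]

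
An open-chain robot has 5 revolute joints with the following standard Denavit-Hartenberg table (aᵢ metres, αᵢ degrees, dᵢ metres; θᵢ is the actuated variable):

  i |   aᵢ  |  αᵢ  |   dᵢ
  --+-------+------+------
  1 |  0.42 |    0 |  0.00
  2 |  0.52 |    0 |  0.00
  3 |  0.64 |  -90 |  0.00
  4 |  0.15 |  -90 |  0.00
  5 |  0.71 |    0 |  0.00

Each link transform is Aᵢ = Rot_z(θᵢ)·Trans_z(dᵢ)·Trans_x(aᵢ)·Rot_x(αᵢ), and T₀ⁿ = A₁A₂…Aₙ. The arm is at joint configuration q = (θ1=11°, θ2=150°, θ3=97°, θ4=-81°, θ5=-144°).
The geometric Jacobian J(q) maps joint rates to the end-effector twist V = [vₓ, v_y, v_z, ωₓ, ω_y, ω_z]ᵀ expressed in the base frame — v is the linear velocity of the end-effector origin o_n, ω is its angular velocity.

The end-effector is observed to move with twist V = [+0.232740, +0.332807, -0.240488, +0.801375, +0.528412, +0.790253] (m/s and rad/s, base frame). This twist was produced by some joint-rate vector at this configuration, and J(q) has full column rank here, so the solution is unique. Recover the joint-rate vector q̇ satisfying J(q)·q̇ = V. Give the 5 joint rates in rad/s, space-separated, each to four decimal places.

o_n = [0.2096, -0.3984, -0.4192]
J₁: ẑ×o_n = [0.3984, 0.2096, -0.0000], ω = ẑ
J2: z=[0.0000, 0.0000, 1.0000] o=[0.4123, 0.0801, 0.0000] → [0.4785, -0.2027, 0.0000, 0.0000, 0.0000, 1.0000]
J3: z=[0.0000, 0.0000, 1.0000] o=[-0.0794, 0.2494, 0.0000] → [0.6478, 0.2889, -0.0000, 0.0000, 0.0000, 1.0000]
J4: z=[0.9781, -0.2079, 0.0000] o=[-0.2124, -0.3766, 0.0000] → [0.0872, 0.4100, 0.0664, 0.9781, -0.2079, 0.0000]
J5: z=[-0.2054, -0.9661, -0.1564] o=[-0.2173, -0.3995, 0.1482] → [0.5483, -0.1833, 0.4122, -0.2054, -0.9661, -0.1564]
q̇ = J⁺·V = [-0.9170, 0.6920, 0.9070, 0.6740, -0.6920]

-0.9170 0.6920 0.9070 0.6740 -0.6920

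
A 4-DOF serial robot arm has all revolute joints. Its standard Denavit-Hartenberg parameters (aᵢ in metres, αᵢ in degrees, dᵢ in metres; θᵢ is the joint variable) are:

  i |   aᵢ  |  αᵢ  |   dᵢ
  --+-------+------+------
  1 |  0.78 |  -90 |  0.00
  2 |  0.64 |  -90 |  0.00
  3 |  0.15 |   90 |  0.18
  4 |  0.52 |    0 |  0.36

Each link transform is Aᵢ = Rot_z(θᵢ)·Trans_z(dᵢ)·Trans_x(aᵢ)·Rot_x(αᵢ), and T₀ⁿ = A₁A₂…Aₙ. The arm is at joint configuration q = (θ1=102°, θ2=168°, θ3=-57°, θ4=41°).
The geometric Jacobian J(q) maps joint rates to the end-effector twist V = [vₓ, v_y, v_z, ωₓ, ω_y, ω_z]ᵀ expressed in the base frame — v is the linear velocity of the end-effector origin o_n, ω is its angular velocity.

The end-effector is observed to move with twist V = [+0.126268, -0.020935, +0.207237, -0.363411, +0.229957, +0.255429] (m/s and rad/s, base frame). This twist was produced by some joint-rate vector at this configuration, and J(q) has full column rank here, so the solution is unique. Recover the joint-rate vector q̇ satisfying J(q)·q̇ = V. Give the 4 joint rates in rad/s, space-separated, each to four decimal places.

-0.0170 0.0800 0.2040 0.4180

o_n = [-0.6476, -0.0845, 0.3780]
J₁: ẑ×o_n = [0.0845, -0.6476, 0.0000], ω = ẑ
J2: z=[-0.9781, -0.2079, 0.0000] o=[-0.1622, 0.7630, 0.0000] → [-0.0786, 0.3698, 0.7280, -0.9781, -0.2079, 0.0000]
J3: z=[0.0432, -0.2034, 0.9781] o=[-0.0320, 0.1506, -0.1331] → [0.1261, -0.6242, -0.1354, 0.0432, -0.2034, 0.9781]
J4: z=[-0.7033, 0.6892, 0.1744] o=[-0.1307, 0.0097, 0.0260] → [0.2590, 0.1574, 0.4225, -0.7033, 0.6892, 0.1744]
q̇ = J⁺·V = [-0.0170, 0.0800, 0.2040, 0.4180]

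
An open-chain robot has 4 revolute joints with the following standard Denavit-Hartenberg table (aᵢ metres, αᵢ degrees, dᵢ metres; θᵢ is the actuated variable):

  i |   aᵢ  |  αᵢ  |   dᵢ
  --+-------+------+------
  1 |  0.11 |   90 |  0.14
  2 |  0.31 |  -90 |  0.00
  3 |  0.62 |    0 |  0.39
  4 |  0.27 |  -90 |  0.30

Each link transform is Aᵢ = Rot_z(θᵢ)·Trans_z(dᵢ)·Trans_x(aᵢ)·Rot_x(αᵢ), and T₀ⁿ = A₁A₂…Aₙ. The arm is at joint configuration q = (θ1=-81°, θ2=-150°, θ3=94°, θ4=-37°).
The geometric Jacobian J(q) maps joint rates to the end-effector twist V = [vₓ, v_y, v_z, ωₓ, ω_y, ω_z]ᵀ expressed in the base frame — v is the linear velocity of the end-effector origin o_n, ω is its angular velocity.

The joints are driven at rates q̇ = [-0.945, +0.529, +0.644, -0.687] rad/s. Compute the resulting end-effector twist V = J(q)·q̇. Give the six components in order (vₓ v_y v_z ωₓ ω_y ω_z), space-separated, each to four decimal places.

o_n = [0.8496, 0.0367, -0.6645]
J₁: ẑ×o_n = [-0.0367, 0.8496, 0.0000], ω = ẑ
J2: z=[-0.9877, -0.1564, 0.0000] o=[0.0172, -0.1086, 0.1400] → [0.1258, -0.7946, -0.0134, -0.9877, -0.1564, 0.0000]
J3: z=[0.0782, -0.4938, -0.8660] o=[-0.0248, 0.1565, -0.0150] → [0.2170, -0.7065, 0.4225, 0.0782, -0.4938, -0.8660]
J4: z=[0.0782, -0.4938, -0.8660] o=[0.6224, 0.0237, -0.3311] → [0.1759, -0.1707, 0.1132, 0.0782, -0.4938, -0.8660]
V = J·q̇ = [0.1202, -1.5609, 0.1872, -0.5259, -0.0615, -0.9078]

0.1202 -1.5609 0.1872 -0.5259 -0.0615 -0.9078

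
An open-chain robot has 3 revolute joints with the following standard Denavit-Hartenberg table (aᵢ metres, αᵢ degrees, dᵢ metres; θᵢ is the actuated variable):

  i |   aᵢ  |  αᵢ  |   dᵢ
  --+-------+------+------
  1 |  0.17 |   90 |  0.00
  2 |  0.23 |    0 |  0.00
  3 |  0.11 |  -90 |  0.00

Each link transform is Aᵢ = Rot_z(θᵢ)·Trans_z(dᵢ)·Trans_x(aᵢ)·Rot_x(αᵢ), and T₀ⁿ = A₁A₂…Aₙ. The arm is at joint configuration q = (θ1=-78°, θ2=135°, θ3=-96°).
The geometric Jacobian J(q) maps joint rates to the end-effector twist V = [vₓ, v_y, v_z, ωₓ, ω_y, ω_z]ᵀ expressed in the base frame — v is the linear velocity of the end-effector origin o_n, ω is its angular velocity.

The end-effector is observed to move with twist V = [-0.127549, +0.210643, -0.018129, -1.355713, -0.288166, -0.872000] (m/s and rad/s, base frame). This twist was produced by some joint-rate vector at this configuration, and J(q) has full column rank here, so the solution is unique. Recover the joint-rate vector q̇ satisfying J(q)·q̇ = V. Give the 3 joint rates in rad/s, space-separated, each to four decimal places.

o_n = [0.0193, -0.0908, 0.2319]
J₁: ẑ×o_n = [0.0908, 0.0193, -0.0000], ω = ẑ
J2: z=[-0.9781, -0.2079, 0.0000] o=[0.0353, -0.1663, 0.0000] → [-0.0482, 0.2268, -0.0771, -0.9781, -0.2079, 0.0000]
J3: z=[-0.9781, -0.2079, 0.0000] o=[0.0015, -0.0072, 0.1626] → [-0.0144, 0.0677, 0.0855, -0.9781, -0.2079, 0.0000]
q̇ = J⁺·V = [-0.8720, 0.8400, 0.5460]

-0.8720 0.8400 0.5460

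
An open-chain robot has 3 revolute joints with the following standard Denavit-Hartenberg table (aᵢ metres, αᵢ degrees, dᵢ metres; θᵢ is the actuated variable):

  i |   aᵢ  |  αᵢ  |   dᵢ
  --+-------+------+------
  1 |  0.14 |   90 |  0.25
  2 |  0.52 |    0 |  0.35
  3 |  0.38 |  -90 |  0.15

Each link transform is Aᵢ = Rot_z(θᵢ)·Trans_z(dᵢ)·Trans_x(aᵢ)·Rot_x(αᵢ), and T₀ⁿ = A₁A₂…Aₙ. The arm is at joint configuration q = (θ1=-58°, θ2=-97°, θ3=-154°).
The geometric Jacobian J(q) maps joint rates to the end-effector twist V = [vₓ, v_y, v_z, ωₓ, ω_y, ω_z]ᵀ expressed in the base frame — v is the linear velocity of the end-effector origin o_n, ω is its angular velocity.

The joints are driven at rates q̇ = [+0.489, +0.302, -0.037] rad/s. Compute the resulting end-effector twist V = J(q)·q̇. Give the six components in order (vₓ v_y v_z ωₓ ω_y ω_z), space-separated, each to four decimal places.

o_n = [-0.4490, -0.2250, 0.0932]
J₁: ẑ×o_n = [0.2250, -0.4490, 0.0000], ω = ẑ
J2: z=[-0.8480, -0.5299, 0.0000] o=[0.0742, -0.1187, 0.2500] → [0.0831, -0.1330, -0.1871, -0.8480, -0.5299, 0.0000]
J3: z=[-0.8480, -0.5299, 0.0000] o=[-0.2562, -0.2505, -0.2661] → [-0.1904, 0.3047, -0.1237, -0.8480, -0.5299, 0.0000]
V = J·q̇ = [0.1422, -0.2710, -0.0519, -0.2247, -0.1404, 0.4890]

0.1422 -0.2710 -0.0519 -0.2247 -0.1404 0.4890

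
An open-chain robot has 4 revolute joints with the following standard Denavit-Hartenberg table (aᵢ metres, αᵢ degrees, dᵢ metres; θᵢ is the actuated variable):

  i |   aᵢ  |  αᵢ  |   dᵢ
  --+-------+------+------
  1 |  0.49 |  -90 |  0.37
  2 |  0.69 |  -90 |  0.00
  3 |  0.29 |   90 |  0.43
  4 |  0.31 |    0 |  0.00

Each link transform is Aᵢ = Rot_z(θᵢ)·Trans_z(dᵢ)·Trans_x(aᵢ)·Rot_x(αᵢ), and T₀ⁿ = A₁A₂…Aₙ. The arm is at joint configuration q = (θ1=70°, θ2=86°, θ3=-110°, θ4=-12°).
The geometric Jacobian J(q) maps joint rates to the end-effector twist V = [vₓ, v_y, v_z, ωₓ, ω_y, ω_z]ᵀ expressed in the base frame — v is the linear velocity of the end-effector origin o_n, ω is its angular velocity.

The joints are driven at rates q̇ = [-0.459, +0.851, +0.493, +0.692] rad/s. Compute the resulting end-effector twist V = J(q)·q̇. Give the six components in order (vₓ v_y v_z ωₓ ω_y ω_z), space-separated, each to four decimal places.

-0.1914 -0.3247 0.0078 -0.7610 -0.2947 0.1553

o_n = [-0.4693, 0.3404, -0.1414]
J₁: ẑ×o_n = [-0.3404, -0.4693, 0.0000], ω = ẑ
J2: z=[-0.9397, 0.3420, 0.0000] o=[0.1676, 0.4604, 0.3700] → [-0.1749, -0.4806, 0.3307, -0.9397, 0.3420, 0.0000]
J3: z=[-0.3412, -0.9374, -0.0698] o=[0.1841, 0.5057, -0.3183] → [-0.1774, 0.1059, -0.5561, -0.3412, -0.9374, -0.0698]
J4: z=[0.2990, -0.1786, 0.9374] o=[-0.2211, 0.1893, -0.2494] → [-0.1609, -0.2650, 0.0008, 0.2990, -0.1786, 0.9374]
V = J·q̇ = [-0.1914, -0.3247, 0.0078, -0.7610, -0.2947, 0.1553]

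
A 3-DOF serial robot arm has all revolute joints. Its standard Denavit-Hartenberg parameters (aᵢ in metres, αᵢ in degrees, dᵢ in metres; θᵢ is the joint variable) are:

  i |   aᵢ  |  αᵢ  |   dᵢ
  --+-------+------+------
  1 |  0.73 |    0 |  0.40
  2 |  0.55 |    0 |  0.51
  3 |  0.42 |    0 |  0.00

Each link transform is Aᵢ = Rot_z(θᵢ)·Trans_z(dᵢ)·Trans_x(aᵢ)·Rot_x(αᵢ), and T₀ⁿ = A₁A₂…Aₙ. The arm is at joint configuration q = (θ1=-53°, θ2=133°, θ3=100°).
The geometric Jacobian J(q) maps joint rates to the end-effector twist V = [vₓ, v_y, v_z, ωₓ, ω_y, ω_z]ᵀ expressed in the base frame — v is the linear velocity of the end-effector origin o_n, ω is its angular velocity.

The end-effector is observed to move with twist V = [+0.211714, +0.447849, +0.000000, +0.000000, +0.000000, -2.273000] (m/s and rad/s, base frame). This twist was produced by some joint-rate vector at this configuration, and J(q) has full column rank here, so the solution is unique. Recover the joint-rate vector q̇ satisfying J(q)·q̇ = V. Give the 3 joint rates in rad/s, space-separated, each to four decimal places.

o_n = [0.1148, -0.0414, 0.9100]
J₁: ẑ×o_n = [0.0414, 0.1148, -0.0000], ω = ẑ
J2: z=[0.0000, 0.0000, 1.0000] o=[0.4393, -0.5830, 0.4000] → [-0.5416, -0.3245, 0.0000, 0.0000, 0.0000, 1.0000]
J3: z=[0.0000, 0.0000, 1.0000] o=[0.5348, -0.0414, 0.9100] → [-0.0000, -0.4200, 0.0000, 0.0000, 0.0000, 1.0000]
q̇ = J⁺·V = [-0.8660, -0.4570, -0.9500]

-0.8660 -0.4570 -0.9500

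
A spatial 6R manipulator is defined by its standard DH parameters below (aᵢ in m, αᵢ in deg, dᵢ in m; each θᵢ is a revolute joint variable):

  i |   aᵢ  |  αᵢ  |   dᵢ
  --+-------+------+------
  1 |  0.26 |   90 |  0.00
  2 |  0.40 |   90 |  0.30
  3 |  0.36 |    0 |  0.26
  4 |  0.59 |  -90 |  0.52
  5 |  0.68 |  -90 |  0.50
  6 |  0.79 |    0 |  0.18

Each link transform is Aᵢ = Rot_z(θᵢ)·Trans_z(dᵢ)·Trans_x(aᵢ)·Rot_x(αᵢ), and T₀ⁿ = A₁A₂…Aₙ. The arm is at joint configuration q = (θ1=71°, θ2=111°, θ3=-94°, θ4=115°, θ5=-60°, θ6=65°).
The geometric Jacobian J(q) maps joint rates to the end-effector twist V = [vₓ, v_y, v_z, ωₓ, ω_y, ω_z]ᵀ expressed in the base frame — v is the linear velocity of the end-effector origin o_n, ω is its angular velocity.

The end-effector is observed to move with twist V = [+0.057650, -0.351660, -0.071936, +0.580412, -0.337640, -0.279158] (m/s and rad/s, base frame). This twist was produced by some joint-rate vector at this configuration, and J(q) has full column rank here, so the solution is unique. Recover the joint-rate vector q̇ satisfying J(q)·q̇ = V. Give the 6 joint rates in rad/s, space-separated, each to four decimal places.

-0.0800 -0.2840 -0.4610 0.3880 0.9300 0.2400

o_n = [0.5500, 1.0191, 2.0761]
J₁: ẑ×o_n = [-1.0191, 0.5500, 0.0000], ω = ẑ
J2: z=[0.9455, -0.3256, 0.0000] o=[0.0846, 0.2458, 0.0000] → [-0.6759, -1.9630, 0.8827, 0.9455, -0.3256, 0.0000]
J3: z=[0.3039, 0.8827, 0.3584] o=[0.3216, 0.0126, 0.3734] → [1.1423, -0.4357, 0.1044, 0.3039, 0.8827, 0.3584]
J4: z=[0.3039, 0.8827, 0.3584] o=[0.0640, 0.3676, 0.4432] → [1.2079, -0.3222, -0.2309, 0.3039, 0.8827, 0.3584]
J5: z=[0.9245, -0.1825, -0.3346] o=[0.3577, 0.5711, 1.1437] → [-0.0203, -0.9263, 0.4493, 0.9245, -0.1825, -0.3346]
J6: z=[0.0471, -0.8164, 0.5756] o=[1.0772, 0.8524, 1.4838] → [-0.5794, -0.3314, -0.4225, 0.0471, -0.8164, 0.5756]
q̇ = J⁺·V = [-0.0800, -0.2840, -0.4610, 0.3880, 0.9300, 0.2400]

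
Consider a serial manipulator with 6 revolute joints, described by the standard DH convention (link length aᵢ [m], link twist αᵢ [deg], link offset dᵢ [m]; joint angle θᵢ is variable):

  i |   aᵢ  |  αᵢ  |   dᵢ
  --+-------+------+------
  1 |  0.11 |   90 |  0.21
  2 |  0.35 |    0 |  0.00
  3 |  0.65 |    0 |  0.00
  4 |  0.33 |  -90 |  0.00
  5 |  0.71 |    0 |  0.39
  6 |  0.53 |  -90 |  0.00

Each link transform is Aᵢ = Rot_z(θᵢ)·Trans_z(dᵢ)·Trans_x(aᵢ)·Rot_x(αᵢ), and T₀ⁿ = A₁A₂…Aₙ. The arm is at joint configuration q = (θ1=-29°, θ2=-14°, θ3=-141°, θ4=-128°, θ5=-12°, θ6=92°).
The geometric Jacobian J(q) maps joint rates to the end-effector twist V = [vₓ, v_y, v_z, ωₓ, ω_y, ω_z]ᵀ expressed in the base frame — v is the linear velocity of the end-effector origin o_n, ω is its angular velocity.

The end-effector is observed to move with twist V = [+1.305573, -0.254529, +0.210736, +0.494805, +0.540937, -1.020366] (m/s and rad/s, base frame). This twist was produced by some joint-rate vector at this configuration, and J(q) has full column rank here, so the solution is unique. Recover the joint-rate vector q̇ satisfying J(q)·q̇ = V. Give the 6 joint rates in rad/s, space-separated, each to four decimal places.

-0.9810 0.1220 -0.0450 -0.7900 0.2350 -0.4100

o_n = [-0.0532, 0.4575, 1.0263]
J₁: ẑ×o_n = [-0.4575, -0.0532, 0.0000], ω = ẑ
J2: z=[-0.4848, -0.8746, 0.0000] o=[0.0962, -0.0533, 0.2100] → [-0.7139, 0.3957, -0.3783, -0.4848, -0.8746, 0.0000]
J3: z=[-0.4848, -0.8746, 0.0000] o=[0.3932, -0.2180, 0.1253] → [-0.7880, 0.4368, -0.7179, -0.4848, -0.8746, 0.0000]
J4: z=[-0.4848, -0.8746, 0.0000] o=[-0.1220, 0.0676, -0.1494] → [-1.0282, 0.5700, -0.1288, -0.4848, -0.8746, 0.0000]
J5: z=[-0.8522, 0.4724, 0.2250] o=[-0.0571, 0.0316, 0.1722] → [0.3077, 0.7287, -0.3647, -0.8522, 0.4724, 0.2250]
J6: z=[-0.8522, 0.4724, 0.2250] o=[-0.3244, 0.0110, 0.9366] → [-0.0581, 0.1374, -0.5086, -0.8522, 0.4724, 0.2250]
q̇ = J⁺·V = [-0.9810, 0.1220, -0.0450, -0.7900, 0.2350, -0.4100]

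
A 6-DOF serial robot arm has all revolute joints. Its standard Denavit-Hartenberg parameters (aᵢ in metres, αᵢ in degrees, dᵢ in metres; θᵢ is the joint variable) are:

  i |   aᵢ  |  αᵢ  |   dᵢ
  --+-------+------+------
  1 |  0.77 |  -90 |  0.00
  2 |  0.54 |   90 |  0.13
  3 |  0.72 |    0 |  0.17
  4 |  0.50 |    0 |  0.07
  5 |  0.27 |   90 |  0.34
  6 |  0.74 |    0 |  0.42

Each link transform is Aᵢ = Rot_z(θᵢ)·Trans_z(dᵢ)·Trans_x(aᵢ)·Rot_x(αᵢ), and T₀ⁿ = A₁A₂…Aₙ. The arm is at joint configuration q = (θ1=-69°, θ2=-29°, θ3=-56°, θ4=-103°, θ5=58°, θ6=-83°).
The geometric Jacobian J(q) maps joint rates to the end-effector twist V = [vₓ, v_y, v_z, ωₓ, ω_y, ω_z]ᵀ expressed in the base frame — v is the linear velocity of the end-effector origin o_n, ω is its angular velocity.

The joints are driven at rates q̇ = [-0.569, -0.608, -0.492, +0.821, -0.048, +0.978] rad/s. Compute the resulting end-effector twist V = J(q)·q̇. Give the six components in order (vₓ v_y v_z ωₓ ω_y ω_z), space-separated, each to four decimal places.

o_n = [-0.5573, -1.1141, -0.1376]
J₁: ẑ×o_n = [1.1141, -0.5573, 0.0000], ω = ẑ
J2: z=[0.9336, 0.3584, 0.0000] o=[0.2759, -0.7189, 0.0000] → [-0.0493, 0.1285, -0.0704, 0.9336, 0.3584, 0.0000]
J3: z=[-0.1737, 0.4526, 0.8746] o=[0.5666, -1.1132, 0.2618] → [-0.1800, -1.0523, 0.5088, -0.1737, 0.4526, 0.8746]
J4: z=[-0.1737, 0.4526, 0.8746] o=[0.1060, -1.5789, 0.6057] → [-0.7430, -0.7092, 0.2194, -0.1737, 0.4526, 0.8746]
J5: z=[-0.1737, 0.4526, 0.8746] o=[-0.2198, -1.2303, 0.4406] → [-0.3634, -0.3956, 0.1326, -0.1737, 0.4526, 0.8746]
J6: z=[-0.1295, 0.8699, -0.4759] o=[-0.5424, -1.1293, 0.7130] → [-0.7327, -0.1031, 0.0109, -0.1295, 0.8699, -0.4759]
V = J·q̇ = [-1.8245, 0.0926, -0.0231, -0.7431, 0.7601, -0.7887]

-1.8245 0.0926 -0.0231 -0.7431 0.7601 -0.7887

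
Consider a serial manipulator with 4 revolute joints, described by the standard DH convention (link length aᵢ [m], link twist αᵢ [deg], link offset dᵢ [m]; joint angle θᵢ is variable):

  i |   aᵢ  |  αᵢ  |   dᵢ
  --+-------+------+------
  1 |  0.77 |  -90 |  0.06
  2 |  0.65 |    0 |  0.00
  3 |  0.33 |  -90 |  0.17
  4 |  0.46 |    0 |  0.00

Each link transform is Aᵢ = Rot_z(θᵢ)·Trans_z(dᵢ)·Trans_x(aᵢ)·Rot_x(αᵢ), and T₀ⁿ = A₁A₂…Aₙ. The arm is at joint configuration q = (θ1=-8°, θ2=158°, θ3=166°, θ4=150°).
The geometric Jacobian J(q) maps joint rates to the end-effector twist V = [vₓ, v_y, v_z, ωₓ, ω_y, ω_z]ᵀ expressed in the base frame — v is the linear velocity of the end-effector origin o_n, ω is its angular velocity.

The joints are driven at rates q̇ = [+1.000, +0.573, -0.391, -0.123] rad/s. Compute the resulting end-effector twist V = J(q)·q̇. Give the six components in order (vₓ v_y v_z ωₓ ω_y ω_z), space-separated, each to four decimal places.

-0.0546 0.0713 0.3720 -0.0463 0.1903 1.0995

o_n = [0.1026, -0.0750, -0.2237]
J₁: ẑ×o_n = [0.0750, 0.1026, -0.0000], ω = ẑ
J2: z=[0.1392, 0.9903, 0.0000] o=[0.7625, -0.1072, 0.0600] → [-0.2809, 0.0395, 0.6580, 0.1392, 0.9903, 0.0000]
J3: z=[0.1392, 0.9903, 0.0000] o=[0.1657, -0.0233, -0.1835] → [-0.0398, 0.0056, 0.0553, 0.1392, 0.9903, 0.0000]
J4: z=[0.5821, -0.0818, -0.8090] o=[0.4537, 0.1079, 0.0105] → [-0.1288, 0.4204, -0.1352, 0.5821, -0.0818, -0.8090]
V = J·q̇ = [-0.0546, 0.0713, 0.3720, -0.0463, 0.1903, 1.0995]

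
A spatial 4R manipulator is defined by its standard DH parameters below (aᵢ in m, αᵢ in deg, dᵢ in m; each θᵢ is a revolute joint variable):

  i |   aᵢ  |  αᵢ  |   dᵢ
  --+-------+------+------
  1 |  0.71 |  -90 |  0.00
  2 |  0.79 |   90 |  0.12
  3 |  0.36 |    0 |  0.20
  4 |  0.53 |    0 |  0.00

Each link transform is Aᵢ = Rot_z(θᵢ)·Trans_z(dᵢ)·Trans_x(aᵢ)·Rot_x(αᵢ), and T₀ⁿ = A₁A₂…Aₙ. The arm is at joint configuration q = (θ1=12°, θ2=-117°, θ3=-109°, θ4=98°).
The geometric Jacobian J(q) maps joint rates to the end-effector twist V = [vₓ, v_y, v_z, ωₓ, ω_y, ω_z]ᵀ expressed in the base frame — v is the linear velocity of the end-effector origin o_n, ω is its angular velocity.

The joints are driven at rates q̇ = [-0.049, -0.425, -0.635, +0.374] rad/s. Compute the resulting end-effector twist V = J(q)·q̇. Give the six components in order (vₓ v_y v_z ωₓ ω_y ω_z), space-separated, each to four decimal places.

o_n = [0.0572, -0.3165, 0.9722]
J₁: ẑ×o_n = [0.3165, 0.0572, -0.0000], ω = ẑ
J2: z=[-0.2079, 0.9781, 0.0000] o=[0.6945, 0.1476, 0.0000] → [0.9510, 0.2021, 0.7198, -0.2079, 0.9781, 0.0000]
J3: z=[-0.8715, -0.1853, -0.4540] o=[0.3187, 0.1904, 0.7039] → [-0.2799, 0.3526, 0.3934, -0.8715, -0.1853, -0.4540]
J4: z=[-0.8715, -0.1853, -0.4540] o=[0.2672, -0.1685, 0.5087] → [-0.1531, 0.4993, 0.0901, -0.8715, -0.1853, -0.4540]
V = J·q̇ = [-0.2992, -0.1258, -0.5220, 0.3158, -0.3674, 0.0695]

-0.2992 -0.1258 -0.5220 0.3158 -0.3674 0.0695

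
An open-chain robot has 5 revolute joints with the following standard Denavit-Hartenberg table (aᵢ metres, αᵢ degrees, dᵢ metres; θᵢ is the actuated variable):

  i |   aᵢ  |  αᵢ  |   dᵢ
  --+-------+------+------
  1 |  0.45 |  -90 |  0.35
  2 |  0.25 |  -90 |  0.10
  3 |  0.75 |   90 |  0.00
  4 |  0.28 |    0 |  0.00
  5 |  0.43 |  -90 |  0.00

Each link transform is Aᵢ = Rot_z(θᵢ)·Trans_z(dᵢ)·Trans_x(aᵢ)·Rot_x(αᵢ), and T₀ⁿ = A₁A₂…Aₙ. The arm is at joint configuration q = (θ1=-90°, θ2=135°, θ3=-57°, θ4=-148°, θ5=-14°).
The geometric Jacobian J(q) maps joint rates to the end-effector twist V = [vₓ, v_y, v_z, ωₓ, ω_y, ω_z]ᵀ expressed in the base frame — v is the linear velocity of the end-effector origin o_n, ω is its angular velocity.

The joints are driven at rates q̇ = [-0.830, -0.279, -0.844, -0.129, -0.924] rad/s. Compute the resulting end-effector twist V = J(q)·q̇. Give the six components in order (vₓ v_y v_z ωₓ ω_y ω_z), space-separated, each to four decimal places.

o_n = [0.1869, -0.4322, -0.0655]
J₁: ẑ×o_n = [0.4322, 0.1869, -0.0000], ω = ẑ
J2: z=[1.0000, 0.0000, 0.0000] o=[0.0000, -0.4500, 0.3500] → [-0.0000, 0.4155, 0.0178, 1.0000, 0.0000, 0.0000]
J3: z=[-0.0000, 0.7071, 0.7071] o=[0.1000, -0.2732, 0.1732] → [-0.0564, 0.0614, -0.0614, -0.0000, 0.7071, 0.7071]
J4: z=[0.5446, -0.5930, 0.5930] o=[0.7290, 0.0156, -0.1156] → [0.2359, -0.3488, -0.5654, 0.5446, -0.5930, 0.5930]
J5: z=[0.5446, -0.5930, 0.5930] o=[0.5299, -0.1808, -0.1291] → [0.1114, -0.2380, -0.3403, 0.5446, -0.5930, 0.5930]
V = J·q̇ = [-0.4445, -0.0580, 0.4343, -0.8525, 0.0277, -2.0513]

-0.4445 -0.0580 0.4343 -0.8525 0.0277 -2.0513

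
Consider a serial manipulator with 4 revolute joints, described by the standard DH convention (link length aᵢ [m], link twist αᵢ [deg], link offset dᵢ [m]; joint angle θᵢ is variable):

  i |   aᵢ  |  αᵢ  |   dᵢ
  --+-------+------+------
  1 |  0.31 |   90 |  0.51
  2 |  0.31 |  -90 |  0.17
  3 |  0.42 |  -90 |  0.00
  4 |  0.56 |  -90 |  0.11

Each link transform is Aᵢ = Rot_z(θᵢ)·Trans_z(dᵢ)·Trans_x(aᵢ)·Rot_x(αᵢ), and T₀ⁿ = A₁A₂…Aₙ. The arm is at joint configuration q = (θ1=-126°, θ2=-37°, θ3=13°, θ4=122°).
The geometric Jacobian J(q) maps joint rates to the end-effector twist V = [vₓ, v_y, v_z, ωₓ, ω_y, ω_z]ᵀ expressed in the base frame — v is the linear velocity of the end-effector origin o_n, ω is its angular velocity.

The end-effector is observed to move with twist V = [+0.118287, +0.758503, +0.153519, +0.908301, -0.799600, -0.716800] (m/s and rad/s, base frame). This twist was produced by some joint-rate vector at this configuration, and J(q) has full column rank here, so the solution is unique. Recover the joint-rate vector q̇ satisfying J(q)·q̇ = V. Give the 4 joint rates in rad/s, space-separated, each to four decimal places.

o_n = [-0.2329, -0.2608, -0.1132]
J₁: ẑ×o_n = [0.2608, -0.2329, 0.0000], ω = ẑ
J2: z=[-0.8090, 0.5878, 0.0000] o=[-0.1822, -0.2508, 0.5100] → [-0.3663, -0.5042, 0.0379, -0.8090, 0.5878, 0.0000]
J3: z=[-0.3537, -0.4869, 0.7986] o=[-0.4653, -0.3512, 0.3234] → [0.1405, 0.0311, 0.0812, -0.3537, -0.4869, 0.7986]
J4: z=[0.8939, -0.4274, 0.1354] o=[-0.5809, -0.6711, 0.0772] → [0.0258, 0.2173, 0.5155, 0.8939, -0.4274, 0.1354]
q̇ = J⁺·V = [-0.9860, -0.8940, 0.2830, 0.3190]

-0.9860 -0.8940 0.2830 0.3190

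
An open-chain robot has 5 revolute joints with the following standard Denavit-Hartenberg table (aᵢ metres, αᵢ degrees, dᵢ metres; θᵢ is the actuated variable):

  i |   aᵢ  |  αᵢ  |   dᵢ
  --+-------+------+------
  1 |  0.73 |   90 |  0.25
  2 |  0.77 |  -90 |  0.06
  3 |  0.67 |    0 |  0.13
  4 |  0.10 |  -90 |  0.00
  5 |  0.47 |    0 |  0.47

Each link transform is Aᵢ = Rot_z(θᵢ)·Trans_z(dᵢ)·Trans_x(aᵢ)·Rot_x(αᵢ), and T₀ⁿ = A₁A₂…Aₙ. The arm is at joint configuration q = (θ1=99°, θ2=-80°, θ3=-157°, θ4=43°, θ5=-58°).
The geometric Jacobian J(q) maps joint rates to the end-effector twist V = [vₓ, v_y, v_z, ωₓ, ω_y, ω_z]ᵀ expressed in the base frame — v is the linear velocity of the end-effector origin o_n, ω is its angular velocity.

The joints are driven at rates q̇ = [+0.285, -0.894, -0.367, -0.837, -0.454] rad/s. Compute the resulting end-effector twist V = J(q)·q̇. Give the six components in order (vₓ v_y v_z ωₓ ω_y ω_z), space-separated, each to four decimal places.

o_n = [0.6140, 1.4409, -0.0922]
J₁: ẑ×o_n = [-1.4409, 0.6140, 0.0000], ω = ẑ
J2: z=[0.9877, 0.1564, 0.0000] o=[-0.1142, 0.7210, 0.2500] → [-0.0535, 0.3380, 0.5971, 0.9877, 0.1564, 0.0000]
J3: z=[-0.1541, 0.9727, 0.1736] o=[-0.0759, 0.8625, -0.5083] → [0.3043, 0.1839, -0.7601, -0.1541, 0.9727, 0.1736]
J4: z=[-0.1541, 0.9727, 0.1736] o=[0.1794, 0.9241, 0.1216] → [-0.2977, 0.0425, -0.5023, -0.1541, 0.9727, 0.1736]
J5: z=[0.3769, 0.2203, -0.8997] o=[0.2708, 0.9314, 0.1617] → [0.4024, -0.2131, 0.1164, 0.3769, 0.2203, -0.8997]
V = J·q̇ = [-0.4080, -0.1335, 0.1128, -0.8686, -1.4110, 0.4844]

-0.4080 -0.1335 0.1128 -0.8686 -1.4110 0.4844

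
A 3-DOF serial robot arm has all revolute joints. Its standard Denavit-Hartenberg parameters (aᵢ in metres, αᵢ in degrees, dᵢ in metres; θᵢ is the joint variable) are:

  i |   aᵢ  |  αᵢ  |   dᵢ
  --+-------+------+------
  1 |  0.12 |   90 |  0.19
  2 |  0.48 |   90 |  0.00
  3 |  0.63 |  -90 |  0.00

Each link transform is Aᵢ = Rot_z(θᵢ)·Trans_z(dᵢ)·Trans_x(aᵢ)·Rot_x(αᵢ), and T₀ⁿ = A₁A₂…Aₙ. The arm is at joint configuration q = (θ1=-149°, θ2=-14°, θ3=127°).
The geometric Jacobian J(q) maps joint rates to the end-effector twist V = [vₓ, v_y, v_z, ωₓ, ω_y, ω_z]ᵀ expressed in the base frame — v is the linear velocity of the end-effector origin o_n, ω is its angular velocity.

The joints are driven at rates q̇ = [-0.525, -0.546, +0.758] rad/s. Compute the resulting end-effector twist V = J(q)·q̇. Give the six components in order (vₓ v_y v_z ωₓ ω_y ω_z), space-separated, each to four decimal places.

0.6441 0.1852 0.0388 0.4384 -0.3736 -1.2605

o_n = [-0.4459, 0.3191, 0.1656]
J₁: ẑ×o_n = [-0.3191, -0.4459, 0.0000], ω = ẑ
J2: z=[-0.5150, 0.8572, 0.0000] o=[-0.1029, -0.0618, 0.1900] → [-0.0209, -0.0126, 0.0979, -0.5150, 0.8572, 0.0000]
J3: z=[0.2074, 0.1246, -0.9703] o=[-0.5021, -0.3017, 0.0739] → [0.6137, -0.0736, 0.1217, 0.2074, 0.1246, -0.9703]
V = J·q̇ = [0.6441, 0.1852, 0.0388, 0.4384, -0.3736, -1.2605]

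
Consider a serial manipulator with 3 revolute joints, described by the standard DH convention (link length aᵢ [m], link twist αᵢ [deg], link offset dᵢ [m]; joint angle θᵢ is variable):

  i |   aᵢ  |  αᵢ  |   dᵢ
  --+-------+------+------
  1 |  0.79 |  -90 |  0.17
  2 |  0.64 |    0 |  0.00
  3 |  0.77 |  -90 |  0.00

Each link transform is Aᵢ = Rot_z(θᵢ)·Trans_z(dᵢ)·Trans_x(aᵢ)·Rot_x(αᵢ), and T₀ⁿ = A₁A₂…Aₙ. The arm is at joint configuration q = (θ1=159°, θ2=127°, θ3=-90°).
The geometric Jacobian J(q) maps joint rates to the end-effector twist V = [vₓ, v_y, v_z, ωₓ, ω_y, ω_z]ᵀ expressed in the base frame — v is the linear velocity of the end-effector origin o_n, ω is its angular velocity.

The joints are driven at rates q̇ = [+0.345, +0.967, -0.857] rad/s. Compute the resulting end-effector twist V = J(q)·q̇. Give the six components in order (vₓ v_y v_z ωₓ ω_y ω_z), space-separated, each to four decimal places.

0.3829 -0.5239 0.3048 -0.0394 -0.1027 0.3450

o_n = [-0.9521, 0.3655, -0.8045]
J₁: ẑ×o_n = [-0.3655, -0.9521, 0.0000], ω = ẑ
J2: z=[-0.3584, -0.9336, 0.0000] o=[-0.7375, 0.2831, 0.1700] → [0.9098, -0.3492, -0.2298, -0.3584, -0.9336, 0.0000]
J3: z=[-0.3584, -0.9336, 0.0000] o=[-0.3779, 0.1451, -0.3411] → [0.4326, -0.1661, -0.6149, -0.3584, -0.9336, 0.0000]
V = J·q̇ = [0.3829, -0.5239, 0.3048, -0.0394, -0.1027, 0.3450]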